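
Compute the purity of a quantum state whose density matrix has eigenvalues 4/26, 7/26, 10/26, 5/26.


tr(rho^2) = sum of eigenvalues squared
= (4/26)^2 + (7/26)^2 + (10/26)^2 + (5/26)^2
= (16 + 49 + 100 + 25) / 676
= 190/676
= 0.2811

0.2811


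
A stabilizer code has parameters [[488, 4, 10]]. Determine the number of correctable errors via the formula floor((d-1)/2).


Code parameters: [[488, 4, 10]], distance d = 10.
Number of correctable errors = floor((d-1)/2)
= floor((10 - 1)/2)
= floor(9/2)
= 4

4


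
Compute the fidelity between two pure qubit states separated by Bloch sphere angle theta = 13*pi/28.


For states separated by angle theta on Bloch sphere:
F = cos^2(theta/2)
theta = 13*pi/28 = 1.4586
theta/2 = 0.7293
cos(theta/2) = 0.7456
F = 0.5560

0.5560


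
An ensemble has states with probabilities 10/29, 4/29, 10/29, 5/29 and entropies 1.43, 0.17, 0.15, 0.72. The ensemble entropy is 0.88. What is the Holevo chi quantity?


chi = S(rho) - sum_i p_i * S(rho_i)
Weighted entropy = 10/29 * 1.43 + 4/29 * 0.17 + 10/29 * 0.15 + 5/29 * 0.72
= 0.6924
chi = 0.88 - 0.6924
= 0.1876

0.1876


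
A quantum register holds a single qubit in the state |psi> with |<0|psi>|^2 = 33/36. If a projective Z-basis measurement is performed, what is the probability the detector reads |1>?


|alpha|^2 = 33/36 = 0.9167
|beta|^2 = 1 - 33/36 = 3/36 = 0.0833
P(|1>) = |beta|^2 = 0.0833

0.0833


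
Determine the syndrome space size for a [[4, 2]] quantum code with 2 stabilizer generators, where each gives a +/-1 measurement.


Each stabilizer generator gives a binary (+1 or -1) measurement outcome.
With 2 independent generators:
Total syndromes = 2^2
= 4

4


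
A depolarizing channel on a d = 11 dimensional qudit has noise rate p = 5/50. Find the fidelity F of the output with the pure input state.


F = (1-p) + p/d
= (1 - 0.1000) + 0.1000/11
= 0.9000 + 0.0091
= 0.9091

0.9091


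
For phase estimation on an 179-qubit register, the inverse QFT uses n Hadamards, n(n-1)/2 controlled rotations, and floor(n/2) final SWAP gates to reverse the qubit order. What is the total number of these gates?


Hadamard gates: 179
Controlled rotations: n*(n-1)/2 = 179*178/2 = 15931
SWAP gates: floor(n/2) = floor(179/2) = 89
Total = 179 + 15931 + 89
= 16199

16199


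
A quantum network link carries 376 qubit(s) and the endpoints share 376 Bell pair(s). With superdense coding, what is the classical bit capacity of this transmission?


Superdense coding allows 2 classical bits per shared entangled pair.
376 pair(s) -> 2 * 376 = 752 classical bits

752


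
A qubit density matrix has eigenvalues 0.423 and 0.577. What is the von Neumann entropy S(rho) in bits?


S = -p*log2(p) - (1-p)*log2(1-p)
p = 0.4230, 1-p = 0.5770
= -0.4230 * log2(0.4230) - 0.5770 * log2(0.5770)
= -(-0.5251) - (-0.4578)
= 0.9828

0.9828


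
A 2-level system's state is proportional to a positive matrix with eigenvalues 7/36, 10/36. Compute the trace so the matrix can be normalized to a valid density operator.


tr(M) = sum of eigenvalues
= 7/36 + 10/36
= 17/36
= 0.4722

0.4722


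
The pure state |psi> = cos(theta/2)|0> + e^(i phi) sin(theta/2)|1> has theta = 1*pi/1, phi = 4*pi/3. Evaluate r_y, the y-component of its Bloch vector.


theta = 3.1416, phi = 4.1888
r_y = sin(theta)*sin(phi) = 0.0000 * -0.8660
r_y = 0.0000

0.0000


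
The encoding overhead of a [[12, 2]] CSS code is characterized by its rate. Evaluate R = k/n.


Code rate R = k/n
= 2/12
= 0.1667

0.1667


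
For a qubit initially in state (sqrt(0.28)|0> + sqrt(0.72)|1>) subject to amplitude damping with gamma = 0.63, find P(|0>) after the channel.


For amplitude damping with parameter gamma on state sqrt(a)|0> + sqrt(b)|1>:
alpha^2 = 0.28, beta^2 = 0.72
P(|0>) = alpha^2 + gamma * beta^2
= 0.28 + 0.63 * 0.72
= 0.28 + 0.4536
= 0.7336

0.7336


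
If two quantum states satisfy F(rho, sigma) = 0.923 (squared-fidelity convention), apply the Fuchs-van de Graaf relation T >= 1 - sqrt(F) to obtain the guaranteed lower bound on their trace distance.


Fuchs-van de Graaf (squared-fidelity convention): 1 - sqrt(F) <= T <= sqrt(1 - F).
Lower bound: T >= 1 - sqrt(F)
sqrt(F) = sqrt(0.923) = 0.9607
T >= 1 - 0.9607
T >= 0.0393

0.0393


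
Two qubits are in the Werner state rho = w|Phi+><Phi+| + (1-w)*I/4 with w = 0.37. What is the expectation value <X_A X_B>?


|Phi+> = (|00> + |11>)/sqrt(2)
For the pure Bell state, <X_A X_B> = +1 (Bell-state Pauli correlator).
The maximally-mixed part I/4 has tr(I/4 * P tensor P) = 0 for any traceless Pauli P.
So <X_A X_B>_rho = w * (+1) + (1 - w) * 0
= 0.37 * (+1)
= 0.3700

0.3700


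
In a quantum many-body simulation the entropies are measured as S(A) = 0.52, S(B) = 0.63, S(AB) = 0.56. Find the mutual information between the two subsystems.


I(A:B) = S(A) + S(B) - S(AB)
= 0.52 + 0.63 - 0.56
= 0.5900

0.5900


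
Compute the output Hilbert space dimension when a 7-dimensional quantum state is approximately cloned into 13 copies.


Output space = H^(tensor 13) where dim(H) = 7
dim = 7^13
= 49 (after 2 factors)
= 343 (after 3 factors)
= 2401 (after 4 factors)
= 16807 (after 5 factors)
= 117649 (after 6 factors)
= 823543 (after 7 factors)
= 5764801 (after 8 factors)
= 40353607 (after 9 factors)
= 282475249 (after 10 factors)
= 1977326743 (after 11 factors)
= 13841287201 (after 12 factors)
= 96889010407 (after 13 factors)
= 96889010407

96889010407


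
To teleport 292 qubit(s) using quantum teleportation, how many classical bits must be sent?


Quantum teleportation requires 2 classical bits per qubit teleported.
292 qubit(s) -> 2 * 292 = 584 classical bits

584


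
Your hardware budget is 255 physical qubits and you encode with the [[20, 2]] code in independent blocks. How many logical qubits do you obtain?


Each code block uses 20 physical qubits for 2 logical qubit(s).
Number of complete blocks = floor(255 / 20) = 12
Logical qubits = 12 * 2
= 24

24


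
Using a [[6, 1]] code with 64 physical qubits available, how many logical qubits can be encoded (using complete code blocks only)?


Each code block uses 6 physical qubits for 1 logical qubit(s).
Number of complete blocks = floor(64 / 6) = 10
Logical qubits = 10 * 1
= 10

10


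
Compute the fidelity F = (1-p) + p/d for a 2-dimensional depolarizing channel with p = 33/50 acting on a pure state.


F = (1-p) + p/d
= (1 - 0.6600) + 0.6600/2
= 0.3400 + 0.3300
= 0.6700

0.6700


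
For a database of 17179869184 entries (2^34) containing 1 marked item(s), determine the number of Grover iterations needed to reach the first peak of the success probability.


After j Grover iterations the success probability is P(j) = sin^2((2j+1)*theta), where sin(theta) = sqrt(k/N).
N = 2^34 = 17179869184, k = 1
sin(theta) = sqrt(k/N) = 7.629394531e-06
theta = arcsin(sqrt(k/N)) = 7.629394531e-06 rad
P(j) reaches its first maximum when (2j+1)*theta is as close as possible to pi/2, i.e. j = round(pi/(4*theta) - 1/2).
pi/(4*theta) - 1/2 = 102943.2081
(For comparison, the common estimate pi/4 * sqrt(N/k) = 102943.7081; the exact maximiser is used here.)
Optimal iterations = 102943

102943


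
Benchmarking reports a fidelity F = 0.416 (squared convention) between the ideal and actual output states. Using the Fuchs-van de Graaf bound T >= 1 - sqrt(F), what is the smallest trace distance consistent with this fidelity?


Fuchs-van de Graaf (squared-fidelity convention): 1 - sqrt(F) <= T <= sqrt(1 - F).
Lower bound: T >= 1 - sqrt(F)
sqrt(F) = sqrt(0.416) = 0.6450
T >= 1 - 0.6450
T >= 0.3550

0.3550


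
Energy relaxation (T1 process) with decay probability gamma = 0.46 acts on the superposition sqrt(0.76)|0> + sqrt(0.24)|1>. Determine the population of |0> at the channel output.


For amplitude damping with parameter gamma on state sqrt(a)|0> + sqrt(b)|1>:
alpha^2 = 0.76, beta^2 = 0.24
P(|0>) = alpha^2 + gamma * beta^2
= 0.76 + 0.46 * 0.24
= 0.76 + 0.1104
= 0.8704

0.8704


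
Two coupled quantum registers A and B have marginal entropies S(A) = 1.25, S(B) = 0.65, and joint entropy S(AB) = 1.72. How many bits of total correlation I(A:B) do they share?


I(A:B) = S(A) + S(B) - S(AB)
= 1.25 + 0.65 - 1.72
= 0.1800

0.1800


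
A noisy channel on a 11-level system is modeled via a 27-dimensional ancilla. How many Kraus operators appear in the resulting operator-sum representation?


Tracing out the environment in an orthonormal basis {|i>_E} gives Kraus operators K_i = <i|_E U |0>_E.
Number of Kraus operators = dim(H_env) = d_env
= 27

27


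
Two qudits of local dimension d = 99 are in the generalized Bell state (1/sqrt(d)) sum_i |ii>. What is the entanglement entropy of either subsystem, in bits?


For a maximally entangled state in d x d:
S = log2(d) = log2(99)
= 6.6294

6.6294


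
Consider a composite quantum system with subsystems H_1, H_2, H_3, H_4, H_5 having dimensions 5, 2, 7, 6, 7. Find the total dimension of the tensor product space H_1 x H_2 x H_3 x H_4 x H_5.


dim(H_1 x H_2 x H_3 x H_4 x H_5) = 5 * 2 * 7 * 6 * 7
= 10 * 7 * 6 * 7
= 70 * 6 * 7
= 420 * 7
= 2940

2940


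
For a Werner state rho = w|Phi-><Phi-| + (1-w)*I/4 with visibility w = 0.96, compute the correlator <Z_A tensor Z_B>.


|Phi-> = (|00> - |11>)/sqrt(2)
For the pure Bell state, <Z_A Z_B> = +1 (Bell-state Pauli correlator).
The maximally-mixed part I/4 has tr(I/4 * P tensor P) = 0 for any traceless Pauli P.
So <Z_A Z_B>_rho = w * (+1) + (1 - w) * 0
= 0.96 * (+1)
= 0.9600

0.9600


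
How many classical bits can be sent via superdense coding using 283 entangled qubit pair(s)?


Superdense coding allows 2 classical bits per shared entangled pair.
283 pair(s) -> 2 * 283 = 566 classical bits

566


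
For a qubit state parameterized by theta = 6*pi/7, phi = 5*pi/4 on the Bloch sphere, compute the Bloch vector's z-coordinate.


theta = 2.6928, phi = 3.9270
r_z = cos(theta) = -0.9010

-0.9010


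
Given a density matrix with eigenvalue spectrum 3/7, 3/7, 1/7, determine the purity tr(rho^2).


tr(rho^2) = sum of eigenvalues squared
= (3/7)^2 + (3/7)^2 + (1/7)^2
= (9 + 9 + 1) / 49
= 19/49
= 0.3878

0.3878


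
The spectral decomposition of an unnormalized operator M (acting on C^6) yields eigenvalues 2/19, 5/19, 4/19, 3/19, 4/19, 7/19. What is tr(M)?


tr(M) = sum of eigenvalues
= 2/19 + 5/19 + 4/19 + 3/19 + 4/19 + 7/19
= 25/19
= 1.3158

1.3158


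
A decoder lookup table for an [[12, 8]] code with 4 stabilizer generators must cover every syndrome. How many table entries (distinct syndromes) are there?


Each stabilizer generator gives a binary (+1 or -1) measurement outcome.
With 4 independent generators:
Total syndromes = 2^4
= 16

16


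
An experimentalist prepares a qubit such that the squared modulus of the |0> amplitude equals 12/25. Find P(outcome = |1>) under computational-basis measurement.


|alpha|^2 = 12/25 = 0.4800
|beta|^2 = 1 - 12/25 = 13/25 = 0.5200
P(|1>) = |beta|^2 = 0.5200

0.5200


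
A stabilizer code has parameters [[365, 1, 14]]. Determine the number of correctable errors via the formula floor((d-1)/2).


Code parameters: [[365, 1, 14]], distance d = 14.
Number of correctable errors = floor((d-1)/2)
= floor((14 - 1)/2)
= floor(13/2)
= 6

6


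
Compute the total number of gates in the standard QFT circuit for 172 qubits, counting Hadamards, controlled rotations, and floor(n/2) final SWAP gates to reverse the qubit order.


Hadamard gates: 172
Controlled rotations: n*(n-1)/2 = 172*171/2 = 14706
SWAP gates: floor(n/2) = floor(172/2) = 86
Total = 172 + 14706 + 86
= 14964

14964


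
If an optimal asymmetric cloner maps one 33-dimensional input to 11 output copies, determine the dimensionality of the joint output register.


Output space = H^(tensor 11) where dim(H) = 33
dim = 33^11
= 1089 (after 2 factors)
= 35937 (after 3 factors)
= 1185921 (after 4 factors)
= 39135393 (after 5 factors)
= 1291467969 (after 6 factors)
= 42618442977 (after 7 factors)
= 1406408618241 (after 8 factors)
= 46411484401953 (after 9 factors)
= 1531578985264449 (after 10 factors)
= 50542106513726817 (after 11 factors)
= 50542106513726817

50542106513726817


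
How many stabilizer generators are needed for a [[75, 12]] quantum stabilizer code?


For an [[n,k]] stabilizer code:
Number of stabilizer generators = n - k
= 75 - 12
= 63

63


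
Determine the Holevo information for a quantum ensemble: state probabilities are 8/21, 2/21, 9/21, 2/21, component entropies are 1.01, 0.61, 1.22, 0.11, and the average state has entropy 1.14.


chi = S(rho) - sum_i p_i * S(rho_i)
Weighted entropy = 8/21 * 1.01 + 2/21 * 0.61 + 9/21 * 1.22 + 2/21 * 0.11
= 0.9762
chi = 1.14 - 0.9762
= 0.1638

0.1638


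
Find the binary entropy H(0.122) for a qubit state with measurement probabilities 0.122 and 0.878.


S = -p*log2(p) - (1-p)*log2(1-p)
p = 0.1220, 1-p = 0.8780
= -0.1220 * log2(0.1220) - 0.8780 * log2(0.8780)
= -(-0.3703) - (-0.1648)
= 0.5351

0.5351


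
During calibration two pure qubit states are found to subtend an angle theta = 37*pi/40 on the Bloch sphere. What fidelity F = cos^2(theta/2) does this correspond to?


For states separated by angle theta on Bloch sphere:
F = cos^2(theta/2)
theta = 37*pi/40 = 2.9060
theta/2 = 1.4530
cos(theta/2) = 0.1175
F = 0.0138

0.0138


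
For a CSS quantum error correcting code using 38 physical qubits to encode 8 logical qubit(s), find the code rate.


Code rate R = k/n
= 8/38
= 0.2105

0.2105


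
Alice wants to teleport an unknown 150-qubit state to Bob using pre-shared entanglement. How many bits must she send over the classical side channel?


Quantum teleportation requires 2 classical bits per qubit teleported.
150 qubit(s) -> 2 * 150 = 300 classical bits

300


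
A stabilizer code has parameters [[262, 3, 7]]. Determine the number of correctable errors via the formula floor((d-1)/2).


Code parameters: [[262, 3, 7]], distance d = 7.
Number of correctable errors = floor((d-1)/2)
= floor((7 - 1)/2)
= floor(6/2)
= 3

3


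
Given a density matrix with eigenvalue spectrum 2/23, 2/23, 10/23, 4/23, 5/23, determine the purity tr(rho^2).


tr(rho^2) = sum of eigenvalues squared
= (2/23)^2 + (2/23)^2 + (10/23)^2 + (4/23)^2 + (5/23)^2
= (4 + 4 + 100 + 16 + 25) / 529
= 149/529
= 0.2817

0.2817


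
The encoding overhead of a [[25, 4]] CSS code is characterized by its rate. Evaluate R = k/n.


Code rate R = k/n
= 4/25
= 0.1600

0.1600


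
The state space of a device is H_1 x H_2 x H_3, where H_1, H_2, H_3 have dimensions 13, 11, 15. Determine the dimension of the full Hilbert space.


dim(H_1 x H_2 x H_3) = 13 * 11 * 15
= 143 * 15
= 2145

2145


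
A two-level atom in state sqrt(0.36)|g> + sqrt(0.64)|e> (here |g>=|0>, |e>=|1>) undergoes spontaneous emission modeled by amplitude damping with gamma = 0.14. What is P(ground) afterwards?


For amplitude damping with parameter gamma on state sqrt(a)|0> + sqrt(b)|1>:
alpha^2 = 0.36, beta^2 = 0.64
P(|0>) = alpha^2 + gamma * beta^2
= 0.36 + 0.14 * 0.64
= 0.36 + 0.0896
= 0.4496

0.4496


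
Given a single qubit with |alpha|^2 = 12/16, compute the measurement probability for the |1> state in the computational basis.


|alpha|^2 = 12/16 = 0.7500
|beta|^2 = 1 - 12/16 = 4/16 = 0.2500
P(|1>) = |beta|^2 = 0.2500

0.2500


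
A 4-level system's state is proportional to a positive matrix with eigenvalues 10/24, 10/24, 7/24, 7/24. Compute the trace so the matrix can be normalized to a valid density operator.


tr(M) = sum of eigenvalues
= 10/24 + 10/24 + 7/24 + 7/24
= 34/24
= 1.4167

1.4167


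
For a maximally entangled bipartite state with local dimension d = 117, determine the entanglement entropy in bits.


For a maximally entangled state in d x d:
S = log2(d) = log2(117)
= 6.8704

6.8704


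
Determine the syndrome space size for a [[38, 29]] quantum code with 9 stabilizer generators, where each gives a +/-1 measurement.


Each stabilizer generator gives a binary (+1 or -1) measurement outcome.
With 9 independent generators:
Total syndromes = 2^9
= 512

512


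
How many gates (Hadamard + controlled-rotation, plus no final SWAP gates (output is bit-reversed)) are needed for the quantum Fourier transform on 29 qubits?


Hadamard gates: 29
Controlled rotations: n*(n-1)/2 = 29*28/2 = 406
SWAP gates: 0 (omitted)
Total = 29 + 406
= 435

435


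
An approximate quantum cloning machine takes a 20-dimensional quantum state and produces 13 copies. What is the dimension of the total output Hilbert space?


Output space = H^(tensor 13) where dim(H) = 20
dim = 20^13
= 400 (after 2 factors)
= 8000 (after 3 factors)
= 160000 (after 4 factors)
= 3200000 (after 5 factors)
= 64000000 (after 6 factors)
= 1280000000 (after 7 factors)
= 25600000000 (after 8 factors)
= 512000000000 (after 9 factors)
= 10240000000000 (after 10 factors)
= 204800000000000 (after 11 factors)
= 4096000000000000 (after 12 factors)
= 81920000000000000 (after 13 factors)
= 81920000000000000

81920000000000000


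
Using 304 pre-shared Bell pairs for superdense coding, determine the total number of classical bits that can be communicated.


Superdense coding allows 2 classical bits per shared entangled pair.
304 pair(s) -> 2 * 304 = 608 classical bits

608


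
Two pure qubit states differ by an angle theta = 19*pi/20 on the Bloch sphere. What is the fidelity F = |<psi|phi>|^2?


For states separated by angle theta on Bloch sphere:
F = cos^2(theta/2)
theta = 19*pi/20 = 2.9845
theta/2 = 1.4923
cos(theta/2) = 0.0785
F = 0.0062

0.0062


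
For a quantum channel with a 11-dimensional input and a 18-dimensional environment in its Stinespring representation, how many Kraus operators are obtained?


Tracing out the environment in an orthonormal basis {|i>_E} gives Kraus operators K_i = <i|_E U |0>_E.
Number of Kraus operators = dim(H_env) = d_env
= 18

18


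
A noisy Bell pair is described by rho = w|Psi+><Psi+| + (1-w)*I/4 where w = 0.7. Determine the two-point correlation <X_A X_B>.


|Psi+> = (|01> + |10>)/sqrt(2)
For the pure Bell state, <X_A X_B> = +1 (Bell-state Pauli correlator).
The maximally-mixed part I/4 has tr(I/4 * P tensor P) = 0 for any traceless Pauli P.
So <X_A X_B>_rho = w * (+1) + (1 - w) * 0
= 0.7 * (+1)
= 0.7000

0.7000


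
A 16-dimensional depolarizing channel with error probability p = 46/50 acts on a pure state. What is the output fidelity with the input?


F = (1-p) + p/d
= (1 - 0.9200) + 0.9200/16
= 0.0800 + 0.0575
= 0.1375

0.1375


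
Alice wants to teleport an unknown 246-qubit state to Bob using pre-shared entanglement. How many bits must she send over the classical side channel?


Quantum teleportation requires 2 classical bits per qubit teleported.
246 qubit(s) -> 2 * 246 = 492 classical bits

492


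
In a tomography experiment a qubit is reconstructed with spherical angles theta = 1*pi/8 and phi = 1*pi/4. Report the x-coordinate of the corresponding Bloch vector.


theta = 0.3927, phi = 0.7854
r_x = sin(theta)*cos(phi) = 0.3827 * 0.7071
r_x = 0.2706

0.2706


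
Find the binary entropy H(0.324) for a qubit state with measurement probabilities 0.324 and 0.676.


S = -p*log2(p) - (1-p)*log2(1-p)
p = 0.3240, 1-p = 0.6760
= -0.3240 * log2(0.3240) - 0.6760 * log2(0.6760)
= -(-0.5268) - (-0.3819)
= 0.9087

0.9087


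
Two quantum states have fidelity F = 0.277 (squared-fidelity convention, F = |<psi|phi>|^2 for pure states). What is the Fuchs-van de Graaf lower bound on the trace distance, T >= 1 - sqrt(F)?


Fuchs-van de Graaf (squared-fidelity convention): 1 - sqrt(F) <= T <= sqrt(1 - F).
Lower bound: T >= 1 - sqrt(F)
sqrt(F) = sqrt(0.277) = 0.5263
T >= 1 - 0.5263
T >= 0.4737

0.4737


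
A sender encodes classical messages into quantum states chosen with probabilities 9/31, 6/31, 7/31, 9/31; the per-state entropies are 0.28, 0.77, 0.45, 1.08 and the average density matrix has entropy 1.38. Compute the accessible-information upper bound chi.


chi = S(rho) - sum_i p_i * S(rho_i)
Weighted entropy = 9/31 * 0.28 + 6/31 * 0.77 + 7/31 * 0.45 + 9/31 * 1.08
= 0.6455
chi = 1.38 - 0.6455
= 0.7345

0.7345


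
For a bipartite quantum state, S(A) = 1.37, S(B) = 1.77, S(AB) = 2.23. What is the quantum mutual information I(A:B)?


I(A:B) = S(A) + S(B) - S(AB)
= 1.37 + 1.77 - 2.23
= 0.9100

0.9100


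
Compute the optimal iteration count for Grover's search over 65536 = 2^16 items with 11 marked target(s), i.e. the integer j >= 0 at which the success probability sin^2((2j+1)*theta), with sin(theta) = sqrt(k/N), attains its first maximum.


After j Grover iterations the success probability is P(j) = sin^2((2j+1)*theta), where sin(theta) = sqrt(k/N).
N = 2^16 = 65536, k = 11
sin(theta) = sqrt(k/N) = 0.01295556559
theta = arcsin(sqrt(k/N)) = 0.01295592804 rad
P(j) reaches its first maximum when (2j+1)*theta is as close as possible to pi/2, i.e. j = round(pi/(4*theta) - 1/2).
pi/(4*theta) - 1/2 = 60.1208
(For comparison, the common estimate pi/4 * sqrt(N/k) = 60.6225; the exact maximiser is used here.)
Optimal iterations = 60

60


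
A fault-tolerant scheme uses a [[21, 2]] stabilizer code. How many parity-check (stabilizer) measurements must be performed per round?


For an [[n,k]] stabilizer code:
Number of stabilizer generators = n - k
= 21 - 2
= 19

19


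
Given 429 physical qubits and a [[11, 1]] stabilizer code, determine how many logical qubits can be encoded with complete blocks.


Each code block uses 11 physical qubits for 1 logical qubit(s).
Number of complete blocks = floor(429 / 11) = 39
Logical qubits = 39 * 1
= 39

39


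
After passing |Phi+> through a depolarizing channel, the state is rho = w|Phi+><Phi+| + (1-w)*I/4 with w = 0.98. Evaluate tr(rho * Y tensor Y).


|Phi+> = (|00> + |11>)/sqrt(2)
For the pure Bell state, <Y_A Y_B> = -1 (Bell-state Pauli correlator).
The maximally-mixed part I/4 has tr(I/4 * P tensor P) = 0 for any traceless Pauli P.
So <Y_A Y_B>_rho = w * (-1) + (1 - w) * 0
= 0.98 * (-1)
= -0.9800

-0.9800


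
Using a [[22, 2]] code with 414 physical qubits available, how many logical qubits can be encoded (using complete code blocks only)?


Each code block uses 22 physical qubits for 2 logical qubit(s).
Number of complete blocks = floor(414 / 22) = 18
Logical qubits = 18 * 2
= 36

36


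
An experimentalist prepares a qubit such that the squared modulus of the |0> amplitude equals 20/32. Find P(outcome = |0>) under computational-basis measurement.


|alpha|^2 = 20/32 = 0.6250
|beta|^2 = 1 - 20/32 = 12/32 = 0.3750
P(|0>) = |alpha|^2 = 0.6250

0.6250


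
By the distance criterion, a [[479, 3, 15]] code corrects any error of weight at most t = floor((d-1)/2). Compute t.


Code parameters: [[479, 3, 15]], distance d = 15.
Number of correctable errors = floor((d-1)/2)
= floor((15 - 1)/2)
= floor(14/2)
= 7

7


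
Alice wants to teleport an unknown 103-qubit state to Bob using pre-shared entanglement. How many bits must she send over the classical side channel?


Quantum teleportation requires 2 classical bits per qubit teleported.
103 qubit(s) -> 2 * 103 = 206 classical bits

206


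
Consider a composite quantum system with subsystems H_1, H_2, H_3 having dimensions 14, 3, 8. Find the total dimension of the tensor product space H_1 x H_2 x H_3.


dim(H_1 x H_2 x H_3) = 14 * 3 * 8
= 42 * 8
= 336

336


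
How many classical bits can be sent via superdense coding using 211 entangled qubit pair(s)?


Superdense coding allows 2 classical bits per shared entangled pair.
211 pair(s) -> 2 * 211 = 422 classical bits

422


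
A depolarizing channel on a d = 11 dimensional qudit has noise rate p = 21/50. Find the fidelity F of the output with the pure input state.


F = (1-p) + p/d
= (1 - 0.4200) + 0.4200/11
= 0.5800 + 0.0382
= 0.6182

0.6182


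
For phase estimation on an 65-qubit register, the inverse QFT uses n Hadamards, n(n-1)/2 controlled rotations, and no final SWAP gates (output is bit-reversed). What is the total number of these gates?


Hadamard gates: 65
Controlled rotations: n*(n-1)/2 = 65*64/2 = 2080
SWAP gates: 0 (omitted)
Total = 65 + 2080
= 2145

2145


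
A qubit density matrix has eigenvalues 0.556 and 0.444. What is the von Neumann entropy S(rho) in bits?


S = -p*log2(p) - (1-p)*log2(1-p)
p = 0.5560, 1-p = 0.4440
= -0.5560 * log2(0.5560) - 0.4440 * log2(0.4440)
= -(-0.4708) - (-0.5201)
= 0.9909

0.9909


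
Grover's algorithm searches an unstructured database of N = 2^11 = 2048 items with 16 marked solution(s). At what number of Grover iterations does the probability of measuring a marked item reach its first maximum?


After j Grover iterations the success probability is P(j) = sin^2((2j+1)*theta), where sin(theta) = sqrt(k/N).
N = 2^11 = 2048, k = 16
sin(theta) = sqrt(k/N) = 0.08838834765
theta = arcsin(sqrt(k/N)) = 0.08850384314 rad
P(j) reaches its first maximum when (2j+1)*theta is as close as possible to pi/2, i.e. j = round(pi/(4*theta) - 1/2).
pi/(4*theta) - 1/2 = 8.3742
(For comparison, the common estimate pi/4 * sqrt(N/k) = 8.8858; the exact maximiser is used here.)
Optimal iterations = 8

8


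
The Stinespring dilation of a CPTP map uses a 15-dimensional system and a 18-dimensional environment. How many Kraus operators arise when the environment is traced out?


Tracing out the environment in an orthonormal basis {|i>_E} gives Kraus operators K_i = <i|_E U |0>_E.
Number of Kraus operators = dim(H_env) = d_env
= 18

18


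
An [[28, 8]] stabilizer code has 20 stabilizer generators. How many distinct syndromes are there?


Each stabilizer generator gives a binary (+1 or -1) measurement outcome.
With 20 independent generators:
Total syndromes = 2^20
= 1048576

1048576


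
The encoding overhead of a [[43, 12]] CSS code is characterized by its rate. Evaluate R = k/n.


Code rate R = k/n
= 12/43
= 0.2791

0.2791


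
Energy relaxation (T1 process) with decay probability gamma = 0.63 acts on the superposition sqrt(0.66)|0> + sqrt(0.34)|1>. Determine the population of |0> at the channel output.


For amplitude damping with parameter gamma on state sqrt(a)|0> + sqrt(b)|1>:
alpha^2 = 0.66, beta^2 = 0.34
P(|0>) = alpha^2 + gamma * beta^2
= 0.66 + 0.63 * 0.34
= 0.66 + 0.2142
= 0.8742

0.8742


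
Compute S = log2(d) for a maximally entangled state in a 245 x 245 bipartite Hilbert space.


For a maximally entangled state in d x d:
S = log2(d) = log2(245)
= 7.9366

7.9366


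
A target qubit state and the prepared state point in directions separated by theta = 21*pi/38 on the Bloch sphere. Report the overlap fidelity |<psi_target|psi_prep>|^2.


For states separated by angle theta on Bloch sphere:
F = cos^2(theta/2)
theta = 21*pi/38 = 1.7361
theta/2 = 0.8681
cos(theta/2) = 0.6463
F = 0.4177

0.4177


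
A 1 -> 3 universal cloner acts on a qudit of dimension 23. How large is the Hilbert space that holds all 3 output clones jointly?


Output space = H^(tensor 3) where dim(H) = 23
dim = 23^3
= 529 (after 2 factors)
= 12167 (after 3 factors)
= 12167

12167


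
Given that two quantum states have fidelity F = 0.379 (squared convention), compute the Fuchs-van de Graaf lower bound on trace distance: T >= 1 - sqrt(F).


Fuchs-van de Graaf (squared-fidelity convention): 1 - sqrt(F) <= T <= sqrt(1 - F).
Lower bound: T >= 1 - sqrt(F)
sqrt(F) = sqrt(0.379) = 0.6156
T >= 1 - 0.6156
T >= 0.3844

0.3844


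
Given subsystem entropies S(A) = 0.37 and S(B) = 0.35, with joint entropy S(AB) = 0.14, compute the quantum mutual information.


I(A:B) = S(A) + S(B) - S(AB)
= 0.37 + 0.35 - 0.14
= 0.5800

0.5800


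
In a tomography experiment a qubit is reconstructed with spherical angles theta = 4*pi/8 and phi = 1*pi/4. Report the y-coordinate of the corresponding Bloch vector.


theta = 1.5708, phi = 0.7854
r_y = sin(theta)*sin(phi) = 1.0000 * 0.7071
r_y = 0.7071

0.7071


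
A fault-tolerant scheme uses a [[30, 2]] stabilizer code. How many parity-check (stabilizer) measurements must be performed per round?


For an [[n,k]] stabilizer code:
Number of stabilizer generators = n - k
= 30 - 2
= 28

28


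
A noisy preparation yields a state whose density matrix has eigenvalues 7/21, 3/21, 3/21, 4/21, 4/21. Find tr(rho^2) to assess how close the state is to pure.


tr(rho^2) = sum of eigenvalues squared
= (7/21)^2 + (3/21)^2 + (3/21)^2 + (4/21)^2 + (4/21)^2
= (49 + 9 + 9 + 16 + 16) / 441
= 99/441
= 0.2245

0.2245


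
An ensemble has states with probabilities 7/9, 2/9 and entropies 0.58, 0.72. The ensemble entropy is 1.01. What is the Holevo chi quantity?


chi = S(rho) - sum_i p_i * S(rho_i)
Weighted entropy = 7/9 * 0.58 + 2/9 * 0.72
= 0.6111
chi = 1.01 - 0.6111
= 0.3989

0.3989


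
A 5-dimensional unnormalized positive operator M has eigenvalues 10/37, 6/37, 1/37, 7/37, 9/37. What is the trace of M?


tr(M) = sum of eigenvalues
= 10/37 + 6/37 + 1/37 + 7/37 + 9/37
= 33/37
= 0.8919

0.8919


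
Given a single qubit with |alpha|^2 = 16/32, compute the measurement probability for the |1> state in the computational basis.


|alpha|^2 = 16/32 = 0.5000
|beta|^2 = 1 - 16/32 = 16/32 = 0.5000
P(|1>) = |beta|^2 = 0.5000

0.5000


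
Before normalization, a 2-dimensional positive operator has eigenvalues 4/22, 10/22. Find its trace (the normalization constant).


tr(M) = sum of eigenvalues
= 4/22 + 10/22
= 14/22
= 0.6364

0.6364


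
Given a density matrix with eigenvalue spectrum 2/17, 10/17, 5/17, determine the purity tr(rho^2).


tr(rho^2) = sum of eigenvalues squared
= (2/17)^2 + (10/17)^2 + (5/17)^2
= (4 + 100 + 25) / 289
= 129/289
= 0.4464

0.4464


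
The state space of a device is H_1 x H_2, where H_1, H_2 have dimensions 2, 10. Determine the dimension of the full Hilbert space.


dim(H_1 x H_2) = 2 * 10
= 20

20


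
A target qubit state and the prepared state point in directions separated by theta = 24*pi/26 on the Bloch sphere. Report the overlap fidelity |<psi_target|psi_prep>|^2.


For states separated by angle theta on Bloch sphere:
F = cos^2(theta/2)
theta = 24*pi/26 = 2.8999
theta/2 = 1.4500
cos(theta/2) = 0.1205
F = 0.0145

0.0145


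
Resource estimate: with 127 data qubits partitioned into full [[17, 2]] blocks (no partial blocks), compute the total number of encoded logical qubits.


Each code block uses 17 physical qubits for 2 logical qubit(s).
Number of complete blocks = floor(127 / 17) = 7
Logical qubits = 7 * 2
= 14

14


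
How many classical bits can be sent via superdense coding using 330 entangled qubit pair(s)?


Superdense coding allows 2 classical bits per shared entangled pair.
330 pair(s) -> 2 * 330 = 660 classical bits

660


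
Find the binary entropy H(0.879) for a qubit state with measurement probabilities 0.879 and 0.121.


S = -p*log2(p) - (1-p)*log2(1-p)
p = 0.8790, 1-p = 0.1210
= -0.8790 * log2(0.8790) - 0.1210 * log2(0.1210)
= -(-0.1636) - (-0.3687)
= 0.5322

0.5322


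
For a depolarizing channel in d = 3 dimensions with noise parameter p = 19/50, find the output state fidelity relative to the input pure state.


F = (1-p) + p/d
= (1 - 0.3800) + 0.3800/3
= 0.6200 + 0.1267
= 0.7467

0.7467


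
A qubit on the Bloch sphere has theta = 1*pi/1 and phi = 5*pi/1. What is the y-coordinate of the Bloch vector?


theta = 3.1416, phi = 15.7080
r_y = sin(theta)*sin(phi) = 0.0000 * 0.0000
r_y = 0.0000

0.0000


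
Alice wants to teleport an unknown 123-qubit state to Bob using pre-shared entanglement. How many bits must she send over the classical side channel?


Quantum teleportation requires 2 classical bits per qubit teleported.
123 qubit(s) -> 2 * 123 = 246 classical bits

246


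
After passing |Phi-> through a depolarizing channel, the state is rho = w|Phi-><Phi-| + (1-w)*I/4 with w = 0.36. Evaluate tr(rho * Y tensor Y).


|Phi-> = (|00> - |11>)/sqrt(2)
For the pure Bell state, <Y_A Y_B> = +1 (Bell-state Pauli correlator).
The maximally-mixed part I/4 has tr(I/4 * P tensor P) = 0 for any traceless Pauli P.
So <Y_A Y_B>_rho = w * (+1) + (1 - w) * 0
= 0.36 * (+1)
= 0.3600

0.3600


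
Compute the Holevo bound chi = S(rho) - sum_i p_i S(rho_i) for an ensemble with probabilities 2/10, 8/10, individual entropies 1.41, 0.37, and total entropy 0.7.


chi = S(rho) - sum_i p_i * S(rho_i)
Weighted entropy = 2/10 * 1.41 + 8/10 * 0.37
= 0.5780
chi = 0.7 - 0.5780
= 0.1220

0.1220


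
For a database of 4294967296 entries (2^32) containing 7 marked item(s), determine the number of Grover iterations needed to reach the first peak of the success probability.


After j Grover iterations the success probability is P(j) = sin^2((2j+1)*theta), where sin(theta) = sqrt(k/N).
N = 2^32 = 4294967296, k = 7
sin(theta) = sqrt(k/N) = 4.037096117e-05
theta = arcsin(sqrt(k/N)) = 4.037096118e-05 rad
P(j) reaches its first maximum when (2j+1)*theta is as close as possible to pi/2, i.e. j = round(pi/(4*theta) - 1/2).
pi/(4*theta) - 1/2 = 19454.0322
(For comparison, the common estimate pi/4 * sqrt(N/k) = 19454.5322; the exact maximiser is used here.)
Optimal iterations = 19454

19454


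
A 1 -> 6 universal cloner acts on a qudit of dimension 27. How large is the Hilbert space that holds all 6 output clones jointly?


Output space = H^(tensor 6) where dim(H) = 27
dim = 27^6
= 729 (after 2 factors)
= 19683 (after 3 factors)
= 531441 (after 4 factors)
= 14348907 (after 5 factors)
= 387420489 (after 6 factors)
= 387420489

387420489


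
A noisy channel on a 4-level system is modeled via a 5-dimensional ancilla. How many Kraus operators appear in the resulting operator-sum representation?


Tracing out the environment in an orthonormal basis {|i>_E} gives Kraus operators K_i = <i|_E U |0>_E.
Number of Kraus operators = dim(H_env) = d_env
= 5

5


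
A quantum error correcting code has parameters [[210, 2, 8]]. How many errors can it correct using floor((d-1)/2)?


Code parameters: [[210, 2, 8]], distance d = 8.
Number of correctable errors = floor((d-1)/2)
= floor((8 - 1)/2)
= floor(7/2)
= 3

3


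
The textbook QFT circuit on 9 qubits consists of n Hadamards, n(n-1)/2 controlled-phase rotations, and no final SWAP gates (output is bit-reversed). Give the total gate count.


Hadamard gates: 9
Controlled rotations: n*(n-1)/2 = 9*8/2 = 36
SWAP gates: 0 (omitted)
Total = 9 + 36
= 45

45


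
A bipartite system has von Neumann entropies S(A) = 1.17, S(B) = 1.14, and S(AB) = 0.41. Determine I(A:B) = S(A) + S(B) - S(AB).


I(A:B) = S(A) + S(B) - S(AB)
= 1.17 + 1.14 - 0.41
= 1.9000

1.9000


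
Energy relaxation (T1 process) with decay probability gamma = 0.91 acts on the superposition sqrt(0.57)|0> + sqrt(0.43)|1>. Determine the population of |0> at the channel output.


For amplitude damping with parameter gamma on state sqrt(a)|0> + sqrt(b)|1>:
alpha^2 = 0.57, beta^2 = 0.43
P(|0>) = alpha^2 + gamma * beta^2
= 0.57 + 0.91 * 0.43
= 0.57 + 0.3913
= 0.9613

0.9613


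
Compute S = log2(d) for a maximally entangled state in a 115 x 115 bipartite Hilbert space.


For a maximally entangled state in d x d:
S = log2(d) = log2(115)
= 6.8455

6.8455


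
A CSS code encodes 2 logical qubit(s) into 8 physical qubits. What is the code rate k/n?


Code rate R = k/n
= 2/8
= 0.2500

0.2500


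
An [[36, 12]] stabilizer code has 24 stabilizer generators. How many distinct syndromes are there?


Each stabilizer generator gives a binary (+1 or -1) measurement outcome.
With 24 independent generators:
Total syndromes = 2^24
= 16777216

16777216


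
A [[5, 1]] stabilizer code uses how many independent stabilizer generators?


For an [[n,k]] stabilizer code:
Number of stabilizer generators = n - k
= 5 - 1
= 4

4


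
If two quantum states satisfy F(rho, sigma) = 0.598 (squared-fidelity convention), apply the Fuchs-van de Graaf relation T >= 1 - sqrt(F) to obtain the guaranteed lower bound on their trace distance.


Fuchs-van de Graaf (squared-fidelity convention): 1 - sqrt(F) <= T <= sqrt(1 - F).
Lower bound: T >= 1 - sqrt(F)
sqrt(F) = sqrt(0.598) = 0.7733
T >= 1 - 0.7733
T >= 0.2267

0.2267


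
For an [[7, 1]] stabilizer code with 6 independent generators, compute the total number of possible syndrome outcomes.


Each stabilizer generator gives a binary (+1 or -1) measurement outcome.
With 6 independent generators:
Total syndromes = 2^6
= 64

64


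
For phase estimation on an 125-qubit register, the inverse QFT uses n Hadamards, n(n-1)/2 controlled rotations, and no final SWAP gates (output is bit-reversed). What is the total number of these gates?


Hadamard gates: 125
Controlled rotations: n*(n-1)/2 = 125*124/2 = 7750
SWAP gates: 0 (omitted)
Total = 125 + 7750
= 7875

7875


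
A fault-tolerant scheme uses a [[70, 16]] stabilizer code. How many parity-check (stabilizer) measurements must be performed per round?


For an [[n,k]] stabilizer code:
Number of stabilizer generators = n - k
= 70 - 16
= 54

54


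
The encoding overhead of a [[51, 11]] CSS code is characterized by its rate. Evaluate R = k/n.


Code rate R = k/n
= 11/51
= 0.2157

0.2157


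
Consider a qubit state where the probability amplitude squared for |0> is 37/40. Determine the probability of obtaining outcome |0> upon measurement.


|alpha|^2 = 37/40 = 0.9250
|beta|^2 = 1 - 37/40 = 3/40 = 0.0750
P(|0>) = |alpha|^2 = 0.9250

0.9250


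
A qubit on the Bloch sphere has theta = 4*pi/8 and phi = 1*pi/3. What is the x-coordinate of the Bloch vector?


theta = 1.5708, phi = 1.0472
r_x = sin(theta)*cos(phi) = 1.0000 * 0.5000
r_x = 0.5000

0.5000


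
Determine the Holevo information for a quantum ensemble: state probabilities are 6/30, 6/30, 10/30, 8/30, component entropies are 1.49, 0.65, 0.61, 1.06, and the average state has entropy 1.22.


chi = S(rho) - sum_i p_i * S(rho_i)
Weighted entropy = 6/30 * 1.49 + 6/30 * 0.65 + 10/30 * 0.61 + 8/30 * 1.06
= 0.9140
chi = 1.22 - 0.9140
= 0.3060

0.3060


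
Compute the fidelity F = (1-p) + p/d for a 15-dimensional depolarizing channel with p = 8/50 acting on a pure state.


F = (1-p) + p/d
= (1 - 0.1600) + 0.1600/15
= 0.8400 + 0.0107
= 0.8507

0.8507


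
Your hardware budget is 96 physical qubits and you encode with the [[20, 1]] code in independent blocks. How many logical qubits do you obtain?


Each code block uses 20 physical qubits for 1 logical qubit(s).
Number of complete blocks = floor(96 / 20) = 4
Logical qubits = 4 * 1
= 4

4


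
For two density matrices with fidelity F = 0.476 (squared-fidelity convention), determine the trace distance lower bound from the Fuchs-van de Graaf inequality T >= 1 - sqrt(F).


Fuchs-van de Graaf (squared-fidelity convention): 1 - sqrt(F) <= T <= sqrt(1 - F).
Lower bound: T >= 1 - sqrt(F)
sqrt(F) = sqrt(0.476) = 0.6899
T >= 1 - 0.6899
T >= 0.3101

0.3101


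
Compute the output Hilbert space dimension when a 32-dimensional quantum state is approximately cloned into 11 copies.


Output space = H^(tensor 11) where dim(H) = 32
dim = 32^11
= 1024 (after 2 factors)
= 32768 (after 3 factors)
= 1048576 (after 4 factors)
= 33554432 (after 5 factors)
= 1073741824 (after 6 factors)
= 34359738368 (after 7 factors)
= 1099511627776 (after 8 factors)
= 35184372088832 (after 9 factors)
= 1125899906842624 (after 10 factors)
= 36028797018963968 (after 11 factors)
= 36028797018963968

36028797018963968


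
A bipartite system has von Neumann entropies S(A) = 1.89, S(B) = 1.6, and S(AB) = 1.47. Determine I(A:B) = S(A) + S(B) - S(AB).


I(A:B) = S(A) + S(B) - S(AB)
= 1.89 + 1.6 - 1.47
= 2.0200

2.0200


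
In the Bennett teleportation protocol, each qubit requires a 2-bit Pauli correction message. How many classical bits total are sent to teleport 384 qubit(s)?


Quantum teleportation requires 2 classical bits per qubit teleported.
384 qubit(s) -> 2 * 384 = 768 classical bits

768


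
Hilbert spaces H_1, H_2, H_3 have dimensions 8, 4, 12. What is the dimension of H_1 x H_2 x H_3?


dim(H_1 x H_2 x H_3) = 8 * 4 * 12
= 32 * 12
= 384

384
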